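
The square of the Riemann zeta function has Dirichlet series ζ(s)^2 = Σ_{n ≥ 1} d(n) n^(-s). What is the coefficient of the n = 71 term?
d(71) = 2

ζ(s)^2 = (Σ 1/m^s)(Σ 1/k^s). The coefficient of 1/n^s in the product is the number of ordered pairs (m, k) with mk = n, which equals d(n). For n = 71, divisors are [1, 71], so d(71) = 2.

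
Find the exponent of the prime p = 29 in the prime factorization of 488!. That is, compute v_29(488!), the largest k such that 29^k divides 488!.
v_29(488!) = 16

Legendre's formula: v_p(n!) = Σ_{k ≥ 1} ⌊n / p^k⌋. For p = 29, n = 488, the terms are:
  ⌊488/29^1⌋ = ⌊488/29⌋ = 16
(the next term ⌊488/29^2⌋ = 0, terminating the sum). Summing: v_29(488!) = 16 = 16.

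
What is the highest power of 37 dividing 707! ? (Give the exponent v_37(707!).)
v_37(707!) = 19

Legendre's formula: v_p(n!) = Σ_{k ≥ 1} ⌊n / p^k⌋. For p = 37, n = 707, the terms are:
  ⌊707/37^1⌋ = ⌊707/37⌋ = 19
(the next term ⌊707/37^2⌋ = 0, terminating the sum). Summing: v_37(707!) = 19 = 19.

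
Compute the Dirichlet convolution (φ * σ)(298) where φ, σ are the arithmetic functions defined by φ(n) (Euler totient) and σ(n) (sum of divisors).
(φ * σ)(298) = 1192

Divisors of 298: [1, 2, 149, 298]. For each d | 298:
  d = 1: φ(1) · σ(298/1) = 1 · 450 = 450
  d = 2: φ(2) · σ(298/2) = 1 · 150 = 150
  d = 149: φ(149) · σ(298/149) = 148 · 3 = 444
  d = 298: φ(298) · σ(298/298) = 148 · 1 = 148
Summing: (φ * σ)(298) = 450 + 150 + 444 + 148 = 1192.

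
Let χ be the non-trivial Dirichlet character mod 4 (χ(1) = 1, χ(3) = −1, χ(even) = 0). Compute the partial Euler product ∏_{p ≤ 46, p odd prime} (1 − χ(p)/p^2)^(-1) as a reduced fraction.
∏ = 11477831542914938630143/12524769798782976000000

The odd primes p ≤ 46 are [3, 5, 7, 11, 13, 17, 19, 23, 29, 31, 37, 41, 43]. For each, χ(p) = 1 if p ≡ 1 mod 4, χ(p) = −1 if p ≡ 3 mod 4. Taking (1 − χ(p)/p^2)^(-1) = p^2/(p^2 − χ(p)): (1 − (-1)/3^2)^(-1) · (1 − (1)/5^2)^(-1) · (1 − (-1)/7^2)^(-1) · (1 − (-1)/11^2)^(-1) · (1 − (1)/13^2)^(-1) · (1 − (1)/17^2)^(-1) · (1 − (-1)/19^2)^(-1) · (1 − (-1)/23^2)^(-1) · (1 − (1)/29^2)^(-1) · (1 − (-1)/31^2)^(-1) · (1 − (1)/37^2)^(-1) · (1 − (1)/41^2)^(-1) · (1 − (-1)/43^2)^(-1) = 11477831542914938630143/12524769798782976000000.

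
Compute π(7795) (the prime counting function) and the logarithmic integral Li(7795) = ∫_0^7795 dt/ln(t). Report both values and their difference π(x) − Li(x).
π(7795) = 987;  Li(7795) ≈ 1003.57;  π(x) − Li(x) ≈ -16.57.

Direct count of primes ≤ 7795 gives π(7795) = 987. Numerical evaluation of the logarithmic integral gives Li(7795) ≈ 1003.57. The difference π(x) − Li(x) ≈ -16.57 is typically negative for small/moderate x (Li(x) overestimates), though Littlewood's theorem shows this sign changes infinitely often.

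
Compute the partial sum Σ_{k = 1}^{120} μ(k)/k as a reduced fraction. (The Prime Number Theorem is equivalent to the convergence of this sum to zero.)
Σ μ(k)/k = -57036343158881297864991132838495688289960443/6322010928083521557629041258308732498654937398

Values of μ(k) for 1 ≤ k ≤ 120: μ(1) = 1, μ(2) = -1, μ(3) = -1, μ(5) = -1, μ(6) = 1, μ(7) = -1, μ(10) = 1, μ(11) = -1, μ(13) = -1, μ(14) = 1, μ(15) = 1, μ(17) = -1, μ(19) = -1, μ(21) = 1, μ(22) = 1, μ(23) = -1, μ(26) = 1, μ(29) = -1, μ(30) = -1, μ(31) = -1, μ(33) = 1, μ(34) = 1, μ(35) = 1, μ(37) = -1, μ(38) = 1, μ(39) = 1, μ(41) = -1, μ(42) = -1, μ(43) = -1, μ(46) = 1, μ(47) = -1, μ(51) = 1, μ(53) = -1, μ(55) = 1, μ(57) = 1, μ(58) = 1, μ(59) = -1, μ(61) = -1, μ(62) = 1, μ(65) = 1, μ(66) = -1, μ(67) = -1, μ(69) = 1, μ(70) = -1, μ(71) = -1, μ(73) = -1, μ(74) = 1, μ(77) = 1, μ(78) = -1, μ(79) = -1, μ(82) = 1, μ(83) = -1, μ(85) = 1, μ(86) = 1, μ(87) = 1, μ(89) = -1, μ(91) = 1, μ(93) = 1, μ(94) = 1, μ(95) = 1, μ(97) = -1, μ(101) = -1, μ(102) = -1, μ(103) = -1, μ(105) = -1, μ(106) = 1, μ(107) = -1, μ(109) = -1, μ(110) = -1, μ(111) = 1, μ(113) = -1, μ(114) = -1, μ(115) = 1, μ(118) = 1, μ(119) = 1, with μ = 0 on non-squarefree integers. Summing μ(k)/k for k where μ(k) ≠ 0 gives -57036343158881297864991132838495688289960443/6322010928083521557629041258308732498654937398 ≈ -0.0090. (PNT ⟺ this sum → 0 as n → ∞.)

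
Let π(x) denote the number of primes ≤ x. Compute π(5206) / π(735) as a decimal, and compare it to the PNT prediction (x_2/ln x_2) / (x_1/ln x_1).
π(5206)/π(735) = 692/130 ≈ 5.3231;  PNT prediction ≈ 5.4626.

π(735) = 130 and π(5206) = 692, so π(5206)/π(735) ≈ 5.3231. The PNT-predicted ratio is (5206/ln(5206)) / (735/ln(735)) ≈ 5.4626. The two agree to within a few percent, as expected.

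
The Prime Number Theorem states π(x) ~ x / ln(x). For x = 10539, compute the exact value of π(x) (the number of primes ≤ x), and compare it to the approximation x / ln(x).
π(10539) = 1288;  x/ln(x) ≈ 1137.77;  relative error ≈ 11.66%.

Directly count primes up to 10539: π(10539) = 1288. The PNT approximation gives 10539/ln(10539) ≈ 10539/9.26284 ≈ 1137.77. Relative error (π(x) − x/ln(x)) / π(x) ≈ 11.66%; the approximation is known to undercount slightly (Li(x) is a better estimate).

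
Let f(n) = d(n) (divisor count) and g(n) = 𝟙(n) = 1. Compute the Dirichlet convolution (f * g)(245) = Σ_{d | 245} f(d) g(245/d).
(d * 𝟙)(245) = 18

Divisors of 245: [1, 5, 7, 35, 49, 245]. For each d | 245:
  d = 1: d(1) · 𝟙(245/1) = 1 · 1 = 1
  d = 5: d(5) · 𝟙(245/5) = 2 · 1 = 2
  d = 7: d(7) · 𝟙(245/7) = 2 · 1 = 2
  d = 35: d(35) · 𝟙(245/35) = 4 · 1 = 4
  d = 49: d(49) · 𝟙(245/49) = 3 · 1 = 3
  d = 245: d(245) · 𝟙(245/245) = 6 · 1 = 6
Summing: (d * 𝟙)(245) = 1 + 2 + 2 + 4 + 3 + 6 = 18.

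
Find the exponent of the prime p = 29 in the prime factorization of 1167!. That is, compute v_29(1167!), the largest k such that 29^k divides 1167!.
v_29(1167!) = 41

Legendre's formula: v_p(n!) = Σ_{k ≥ 1} ⌊n / p^k⌋. For p = 29, n = 1167, the terms are:
  ⌊1167/29^1⌋ = ⌊1167/29⌋ = 40
  ⌊1167/29^2⌋ = ⌊1167/841⌋ = 1
(the next term ⌊1167/29^3⌋ = 0, terminating the sum). Summing: v_29(1167!) = 40 + 1 = 41.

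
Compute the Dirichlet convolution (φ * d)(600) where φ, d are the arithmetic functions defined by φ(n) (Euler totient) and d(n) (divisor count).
(φ * d)(600) = 1860

Divisors of 600: [1, 2, 3, 4, 5, 6, 8, 10, 12, 15, 20, 24, 25, 30, 40, 50, 60, 75, 100, 120, 150, 200, 300, 600]. For each d | 600:
  d = 1: φ(1) · d(600/1) = 1 · 24 = 24
  d = 2: φ(2) · d(600/2) = 1 · 18 = 18
  d = 3: φ(3) · d(600/3) = 2 · 12 = 24
  d = 4: φ(4) · d(600/4) = 2 · 12 = 24
  d = 5: φ(5) · d(600/5) = 4 · 16 = 64
  d = 6: φ(6) · d(600/6) = 2 · 9 = 18
  d = 8: φ(8) · d(600/8) = 4 · 6 = 24
  d = 10: φ(10) · d(600/10) = 4 · 12 = 48
  d = 12: φ(12) · d(600/12) = 4 · 6 = 24
  d = 15: φ(15) · d(600/15) = 8 · 8 = 64
  d = 20: φ(20) · d(600/20) = 8 · 8 = 64
  d = 24: φ(24) · d(600/24) = 8 · 3 = 24
  d = 25: φ(25) · d(600/25) = 20 · 8 = 160
  d = 30: φ(30) · d(600/30) = 8 · 6 = 48
  d = 40: φ(40) · d(600/40) = 16 · 4 = 64
  d = 50: φ(50) · d(600/50) = 20 · 6 = 120
  d = 60: φ(60) · d(600/60) = 16 · 4 = 64
  d = 75: φ(75) · d(600/75) = 40 · 4 = 160
  d = 100: φ(100) · d(600/100) = 40 · 4 = 160
  d = 120: φ(120) · d(600/120) = 32 · 2 = 64
  d = 150: φ(150) · d(600/150) = 40 · 3 = 120
  d = 200: φ(200) · d(600/200) = 80 · 2 = 160
  d = 300: φ(300) · d(600/300) = 80 · 2 = 160
  d = 600: φ(600) · d(600/600) = 160 · 1 = 160
Summing: (φ * d)(600) = 24 + 18 + 24 + 24 + 64 + 18 + 24 + 48 + 24 + 64 + 64 + 24 + 160 + 48 + 64 + 120 + 64 + 160 + 160 + 64 + 120 + 160 + 160 + 160 = 1860.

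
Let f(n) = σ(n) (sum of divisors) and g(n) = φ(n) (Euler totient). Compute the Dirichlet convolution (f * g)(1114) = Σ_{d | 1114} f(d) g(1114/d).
(σ * φ)(1114) = 4456

Divisors of 1114: [1, 2, 557, 1114]. For each d | 1114:
  d = 1: σ(1) · φ(1114/1) = 1 · 556 = 556
  d = 2: σ(2) · φ(1114/2) = 3 · 556 = 1668
  d = 557: σ(557) · φ(1114/557) = 558 · 1 = 558
  d = 1114: σ(1114) · φ(1114/1114) = 1674 · 1 = 1674
Summing: (σ * φ)(1114) = 556 + 1668 + 558 + 1674 = 4456.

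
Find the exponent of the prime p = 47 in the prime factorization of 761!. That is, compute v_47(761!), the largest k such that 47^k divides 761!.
v_47(761!) = 16

Legendre's formula: v_p(n!) = Σ_{k ≥ 1} ⌊n / p^k⌋. For p = 47, n = 761, the terms are:
  ⌊761/47^1⌋ = ⌊761/47⌋ = 16
(the next term ⌊761/47^2⌋ = 0, terminating the sum). Summing: v_47(761!) = 16 = 16.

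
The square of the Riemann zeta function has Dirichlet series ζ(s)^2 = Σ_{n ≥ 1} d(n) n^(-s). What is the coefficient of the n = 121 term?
d(121) = 3

ζ(s)^2 = (Σ 1/m^s)(Σ 1/k^s). The coefficient of 1/n^s in the product is the number of ordered pairs (m, k) with mk = n, which equals d(n). For n = 121, divisors are [1, 11, 121], so d(121) = 3.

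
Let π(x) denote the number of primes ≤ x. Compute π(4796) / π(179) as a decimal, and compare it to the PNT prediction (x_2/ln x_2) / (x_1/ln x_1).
π(4796)/π(179) = 645/41 ≈ 15.7317;  PNT prediction ≈ 16.3986.

π(179) = 41 and π(4796) = 645, so π(4796)/π(179) ≈ 15.7317. The PNT-predicted ratio is (4796/ln(4796)) / (179/ln(179)) ≈ 16.3986. The two agree to within a few percent, as expected.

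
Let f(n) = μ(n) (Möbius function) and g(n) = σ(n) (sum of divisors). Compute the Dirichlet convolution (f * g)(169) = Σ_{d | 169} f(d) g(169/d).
(μ * σ)(169) = 169

Divisors of 169: [1, 13, 169]. For each d | 169:
  d = 1: μ(1) · σ(169/1) = 1 · 183 = 183
  d = 13: μ(13) · σ(169/13) = -1 · 14 = -14
  d = 169: μ(169) · σ(169/169) = 0 · 1 = 0
Summing: (μ * σ)(169) = 183 + -14 + 0 = 169.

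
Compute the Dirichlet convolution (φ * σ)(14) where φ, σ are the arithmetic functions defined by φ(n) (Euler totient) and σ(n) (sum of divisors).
(φ * σ)(14) = 56

Divisors of 14: [1, 2, 7, 14]. For each d | 14:
  d = 1: φ(1) · σ(14/1) = 1 · 24 = 24
  d = 2: φ(2) · σ(14/2) = 1 · 8 = 8
  d = 7: φ(7) · σ(14/7) = 6 · 3 = 18
  d = 14: φ(14) · σ(14/14) = 6 · 1 = 6
Summing: (φ * σ)(14) = 24 + 8 + 18 + 6 = 56.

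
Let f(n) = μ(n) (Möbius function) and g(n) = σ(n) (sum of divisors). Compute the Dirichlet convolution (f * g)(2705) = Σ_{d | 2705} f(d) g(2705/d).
(μ * σ)(2705) = 2705

Divisors of 2705: [1, 5, 541, 2705]. For each d | 2705:
  d = 1: μ(1) · σ(2705/1) = 1 · 3252 = 3252
  d = 5: μ(5) · σ(2705/5) = -1 · 542 = -542
  d = 541: μ(541) · σ(2705/541) = -1 · 6 = -6
  d = 2705: μ(2705) · σ(2705/2705) = 1 · 1 = 1
Summing: (μ * σ)(2705) = 3252 + -542 + -6 + 1 = 2705.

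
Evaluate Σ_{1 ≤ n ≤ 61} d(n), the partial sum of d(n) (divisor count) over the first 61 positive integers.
Σ_{n ≤ 61} d(n) = 263

Compute d(n) for each 1 ≤ n ≤ 61: d(1) = 1, d(2) = 2, d(3) = 2, d(4) = 3, d(5) = 2, d(6) = 4, d(7) = 2, d(8) = 4, d(9) = 3, d(10) = 4, d(11) = 2, d(12) = 6, d(13) = 2, d(14) = 4, d(15) = 4, d(16) = 5, d(17) = 2, d(18) = 6, d(19) = 2, d(20) = 6, d(21) = 4, d(22) = 4, d(23) = 2, d(24) = 8, d(25) = 3, d(26) = 4, d(27) = 4, d(28) = 6, d(29) = 2, d(30) = 8, d(31) = 2, d(32) = 6, d(33) = 4, d(34) = 4, d(35) = 4, d(36) = 9, d(37) = 2, d(38) = 4, d(39) = 4, d(40) = 8, d(41) = 2, d(42) = 8, d(43) = 2, d(44) = 6, d(45) = 6, d(46) = 4, d(47) = 2, d(48) = 10, d(49) = 3, d(50) = 6, d(51) = 4, d(52) = 6, d(53) = 2, d(54) = 8, d(55) = 4, d(56) = 8, d(57) = 4, d(58) = 4, d(59) = 2, d(60) = 12, d(61) = 2. Summing all 61 values: 263. (Dirichlet's divisor formula: Σ_{n ≤ x} d(n) = x ln(x) + (2γ − 1) x + O(√x). For x = 61, the asymptotic estimate is ≈ 260.18.)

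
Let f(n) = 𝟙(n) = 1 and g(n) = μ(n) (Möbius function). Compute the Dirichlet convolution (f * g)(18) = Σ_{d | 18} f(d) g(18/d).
(𝟙 * μ)(18) = 0

Divisors of 18: [1, 2, 3, 6, 9, 18]. For each d | 18:
  d = 1: 𝟙(1) · μ(18/1) = 1 · 0 = 0
  d = 2: 𝟙(2) · μ(18/2) = 1 · 0 = 0
  d = 3: 𝟙(3) · μ(18/3) = 1 · 1 = 1
  d = 6: 𝟙(6) · μ(18/6) = 1 · -1 = -1
  d = 9: 𝟙(9) · μ(18/9) = 1 · -1 = -1
  d = 18: 𝟙(18) · μ(18/18) = 1 · 1 = 1
Summing: (𝟙 * μ)(18) = 0 + 0 + 1 + -1 + -1 + 1 = 0.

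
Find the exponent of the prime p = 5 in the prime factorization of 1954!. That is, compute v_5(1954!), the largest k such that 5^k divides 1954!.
v_5(1954!) = 486

Legendre's formula: v_p(n!) = Σ_{k ≥ 1} ⌊n / p^k⌋. For p = 5, n = 1954, the terms are:
  ⌊1954/5^1⌋ = ⌊1954/5⌋ = 390
  ⌊1954/5^2⌋ = ⌊1954/25⌋ = 78
  ⌊1954/5^3⌋ = ⌊1954/125⌋ = 15
  ⌊1954/5^4⌋ = ⌊1954/625⌋ = 3
(the next term ⌊1954/5^5⌋ = 0, terminating the sum). Summing: v_5(1954!) = 390 + 78 + 15 + 3 = 486.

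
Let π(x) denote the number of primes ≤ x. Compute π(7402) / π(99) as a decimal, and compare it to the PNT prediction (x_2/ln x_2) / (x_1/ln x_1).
π(7402)/π(99) = 939/25 ≈ 37.5600;  PNT prediction ≈ 38.5618.

π(99) = 25 and π(7402) = 939, so π(7402)/π(99) ≈ 37.5600. The PNT-predicted ratio is (7402/ln(7402)) / (99/ln(99)) ≈ 38.5618. The two agree to within a few percent, as expected.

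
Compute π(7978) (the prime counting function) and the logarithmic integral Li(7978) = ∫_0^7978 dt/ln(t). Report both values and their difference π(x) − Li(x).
π(7978) = 1006;  Li(7978) ≈ 1023.97;  π(x) − Li(x) ≈ -17.97.

Direct count of primes ≤ 7978 gives π(7978) = 1006. Numerical evaluation of the logarithmic integral gives Li(7978) ≈ 1023.97. The difference π(x) − Li(x) ≈ -17.97 is typically negative for small/moderate x (Li(x) overestimates), though Littlewood's theorem shows this sign changes infinitely often.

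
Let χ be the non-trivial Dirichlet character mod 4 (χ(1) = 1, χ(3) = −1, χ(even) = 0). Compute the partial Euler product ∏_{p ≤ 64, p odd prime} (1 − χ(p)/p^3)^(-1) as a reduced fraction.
∏ = 126115667482028600084463789626710364805572778792731/130156894276470431285217911893722225289762827141120

The odd primes p ≤ 64 are [3, 5, 7, 11, 13, 17, 19, 23, 29, 31, 37, 41, 43, 47, 53, 59, 61]. For each, χ(p) = 1 if p ≡ 1 mod 4, χ(p) = −1 if p ≡ 3 mod 4. Taking (1 − χ(p)/p^3)^(-1) = p^3/(p^3 − χ(p)): (1 − (-1)/3^3)^(-1) · (1 − (1)/5^3)^(-1) · (1 − (-1)/7^3)^(-1) · (1 − (-1)/11^3)^(-1) · (1 − (1)/13^3)^(-1) · (1 − (1)/17^3)^(-1) · (1 − (-1)/19^3)^(-1) · (1 − (-1)/23^3)^(-1) · (1 − (1)/29^3)^(-1) · (1 − (-1)/31^3)^(-1) · (1 − (1)/37^3)^(-1) · (1 − (1)/41^3)^(-1) · (1 − (-1)/43^3)^(-1) · (1 − (-1)/47^3)^(-1) · (1 − (1)/53^3)^(-1) · (1 − (-1)/59^3)^(-1) · (1 − (1)/61^3)^(-1) = 126115667482028600084463789626710364805572778792731/130156894276470431285217911893722225289762827141120.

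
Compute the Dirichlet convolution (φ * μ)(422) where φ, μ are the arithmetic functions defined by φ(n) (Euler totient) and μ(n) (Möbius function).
(φ * μ)(422) = 0

Divisors of 422: [1, 2, 211, 422]. For each d | 422:
  d = 1: φ(1) · μ(422/1) = 1 · 1 = 1
  d = 2: φ(2) · μ(422/2) = 1 · -1 = -1
  d = 211: φ(211) · μ(422/211) = 210 · -1 = -210
  d = 422: φ(422) · μ(422/422) = 210 · 1 = 210
Summing: (φ * μ)(422) = 1 + -1 + -210 + 210 = 0.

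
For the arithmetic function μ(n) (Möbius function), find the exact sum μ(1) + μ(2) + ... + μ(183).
Σ_{n ≤ 183} μ(n) = -4

Compute μ(n) for each 1 ≤ n ≤ 183: μ(1) = 1, μ(2) = -1, μ(3) = -1, μ(4) = 0, μ(5) = -1, μ(6) = 1, μ(7) = -1, μ(8) = 0, μ(9) = 0, μ(10) = 1, μ(11) = -1, μ(12) = 0, μ(13) = -1, μ(14) = 1, μ(15) = 1, μ(16) = 0, μ(17) = -1, μ(18) = 0, μ(19) = -1, μ(20) = 0, μ(21) = 1, μ(22) = 1, μ(23) = -1, μ(24) = 0, μ(25) = 0, μ(26) = 1, μ(27) = 0, μ(28) = 0, μ(29) = -1, μ(30) = -1, μ(31) = -1, μ(32) = 0, μ(33) = 1, μ(34) = 1, μ(35) = 1, μ(36) = 0, μ(37) = -1, μ(38) = 1, μ(39) = 1, μ(40) = 0, μ(41) = -1, μ(42) = -1, μ(43) = -1, μ(44) = 0, μ(45) = 0, μ(46) = 1, μ(47) = -1, μ(48) = 0, μ(49) = 0, μ(50) = 0, μ(51) = 1, μ(52) = 0, μ(53) = -1, μ(54) = 0, μ(55) = 1, μ(56) = 0, μ(57) = 1, μ(58) = 1, μ(59) = -1, μ(60) = 0, μ(61) = -1, μ(62) = 1, μ(63) = 0, μ(64) = 0, μ(65) = 1, μ(66) = -1, μ(67) = -1, μ(68) = 0, μ(69) = 1, μ(70) = -1, μ(71) = -1, μ(72) = 0, μ(73) = -1, μ(74) = 1, μ(75) = 0, μ(76) = 0, μ(77) = 1, μ(78) = -1, μ(79) = -1, μ(80) = 0, μ(81) = 0, μ(82) = 1, μ(83) = -1, μ(84) = 0, μ(85) = 1, μ(86) = 1, μ(87) = 1, μ(88) = 0, μ(89) = -1, μ(90) = 0, μ(91) = 1, μ(92) = 0, μ(93) = 1, μ(94) = 1, μ(95) = 1, μ(96) = 0, μ(97) = -1, μ(98) = 0, μ(99) = 0, μ(100) = 0, μ(101) = -1, μ(102) = -1, μ(103) = -1, μ(104) = 0, μ(105) = -1, μ(106) = 1, μ(107) = -1, μ(108) = 0, μ(109) = -1, μ(110) = -1, μ(111) = 1, μ(112) = 0, μ(113) = -1, μ(114) = -1, μ(115) = 1, μ(116) = 0, μ(117) = 0, μ(118) = 1, μ(119) = 1, μ(120) = 0, μ(121) = 0, μ(122) = 1, μ(123) = 1, μ(124) = 0, μ(125) = 0, μ(126) = 0, μ(127) = -1, μ(128) = 0, μ(129) = 1, μ(130) = -1, μ(131) = -1, μ(132) = 0, μ(133) = 1, μ(134) = 1, μ(135) = 0, μ(136) = 0, μ(137) = -1, μ(138) = -1, μ(139) = -1, μ(140) = 0, μ(141) = 1, μ(142) = 1, μ(143) = 1, μ(144) = 0, μ(145) = 1, μ(146) = 1, μ(147) = 0, μ(148) = 0, μ(149) = -1, μ(150) = 0, μ(151) = -1, μ(152) = 0, μ(153) = 0, μ(154) = -1, μ(155) = 1, μ(156) = 0, μ(157) = -1, μ(158) = 1, μ(159) = 1, μ(160) = 0, μ(161) = 1, μ(162) = 0, μ(163) = -1, μ(164) = 0, μ(165) = -1, μ(166) = 1, μ(167) = -1, μ(168) = 0, μ(169) = 0, μ(170) = -1, μ(171) = 0, μ(172) = 0, μ(173) = -1, μ(174) = -1, μ(175) = 0, μ(176) = 0, μ(177) = 1, μ(178) = 1, μ(179) = -1, μ(180) = 0, μ(181) = -1, μ(182) = -1, μ(183) = 1. Summing all 183 values: -4. (Mertens function M(x) = Σ_{n ≤ x} μ(n); on average M(x) should be small (PNT ⟺ M(x) = o(x)).)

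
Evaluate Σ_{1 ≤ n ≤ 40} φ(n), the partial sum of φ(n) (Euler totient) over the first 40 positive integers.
Σ_{n ≤ 40} φ(n) = 490

Compute φ(n) for each 1 ≤ n ≤ 40: φ(1) = 1, φ(2) = 1, φ(3) = 2, φ(4) = 2, φ(5) = 4, φ(6) = 2, φ(7) = 6, φ(8) = 4, φ(9) = 6, φ(10) = 4, φ(11) = 10, φ(12) = 4, φ(13) = 12, φ(14) = 6, φ(15) = 8, φ(16) = 8, φ(17) = 16, φ(18) = 6, φ(19) = 18, φ(20) = 8, φ(21) = 12, φ(22) = 10, φ(23) = 22, φ(24) = 8, φ(25) = 20, φ(26) = 12, φ(27) = 18, φ(28) = 12, φ(29) = 28, φ(30) = 8, φ(31) = 30, φ(32) = 16, φ(33) = 20, φ(34) = 16, φ(35) = 24, φ(36) = 12, φ(37) = 36, φ(38) = 18, φ(39) = 24, φ(40) = 16. Summing all 40 values: 490. (Average order: Σ_{n ≤ x} φ(n) ~ (3/π²) x². For x = 40, (3/π²)·40² ≈ 486.34.)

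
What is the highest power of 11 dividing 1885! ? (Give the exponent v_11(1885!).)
v_11(1885!) = 187

Legendre's formula: v_p(n!) = Σ_{k ≥ 1} ⌊n / p^k⌋. For p = 11, n = 1885, the terms are:
  ⌊1885/11^1⌋ = ⌊1885/11⌋ = 171
  ⌊1885/11^2⌋ = ⌊1885/121⌋ = 15
  ⌊1885/11^3⌋ = ⌊1885/1331⌋ = 1
(the next term ⌊1885/11^4⌋ = 0, terminating the sum). Summing: v_11(1885!) = 171 + 15 + 1 = 187.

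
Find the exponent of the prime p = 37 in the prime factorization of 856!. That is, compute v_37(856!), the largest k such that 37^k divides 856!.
v_37(856!) = 23

Legendre's formula: v_p(n!) = Σ_{k ≥ 1} ⌊n / p^k⌋. For p = 37, n = 856, the terms are:
  ⌊856/37^1⌋ = ⌊856/37⌋ = 23
(the next term ⌊856/37^2⌋ = 0, terminating the sum). Summing: v_37(856!) = 23 = 23.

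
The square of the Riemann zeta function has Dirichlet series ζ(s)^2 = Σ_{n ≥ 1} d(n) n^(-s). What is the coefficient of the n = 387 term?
d(387) = 6

ζ(s)^2 = (Σ 1/m^s)(Σ 1/k^s). The coefficient of 1/n^s in the product is the number of ordered pairs (m, k) with mk = n, which equals d(n). For n = 387, divisors are [1, 3, 9, 43, 129, 387], so d(387) = 6.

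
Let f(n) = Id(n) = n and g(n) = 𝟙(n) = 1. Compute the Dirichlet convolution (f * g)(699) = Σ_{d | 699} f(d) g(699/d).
(Id * 𝟙)(699) = 936

Divisors of 699: [1, 3, 233, 699]. For each d | 699:
  d = 1: Id(1) · 𝟙(699/1) = 1 · 1 = 1
  d = 3: Id(3) · 𝟙(699/3) = 3 · 1 = 3
  d = 233: Id(233) · 𝟙(699/233) = 233 · 1 = 233
  d = 699: Id(699) · 𝟙(699/699) = 699 · 1 = 699
Summing: (Id * 𝟙)(699) = 1 + 3 + 233 + 699 = 936.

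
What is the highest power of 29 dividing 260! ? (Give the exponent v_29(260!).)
v_29(260!) = 8

Legendre's formula: v_p(n!) = Σ_{k ≥ 1} ⌊n / p^k⌋. For p = 29, n = 260, the terms are:
  ⌊260/29^1⌋ = ⌊260/29⌋ = 8
(the next term ⌊260/29^2⌋ = 0, terminating the sum). Summing: v_29(260!) = 8 = 8.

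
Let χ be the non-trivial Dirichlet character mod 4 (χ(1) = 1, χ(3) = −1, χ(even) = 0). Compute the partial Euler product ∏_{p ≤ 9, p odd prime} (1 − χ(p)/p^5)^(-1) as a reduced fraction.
∏ = 12762815625/12811998848

The odd primes p ≤ 9 are [3, 5, 7]. For each, χ(p) = 1 if p ≡ 1 mod 4, χ(p) = −1 if p ≡ 3 mod 4. Taking (1 − χ(p)/p^5)^(-1) = p^5/(p^5 − χ(p)): (1 − (-1)/3^5)^(-1) · (1 − (1)/5^5)^(-1) · (1 − (-1)/7^5)^(-1) = 12762815625/12811998848.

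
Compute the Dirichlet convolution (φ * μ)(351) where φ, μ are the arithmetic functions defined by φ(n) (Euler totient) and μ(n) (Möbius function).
(φ * μ)(351) = 132

Divisors of 351: [1, 3, 9, 13, 27, 39, 117, 351]. For each d | 351:
  d = 1: φ(1) · μ(351/1) = 1 · 0 = 0
  d = 3: φ(3) · μ(351/3) = 2 · 0 = 0
  d = 9: φ(9) · μ(351/9) = 6 · 1 = 6
  d = 13: φ(13) · μ(351/13) = 12 · 0 = 0
  d = 27: φ(27) · μ(351/27) = 18 · -1 = -18
  d = 39: φ(39) · μ(351/39) = 24 · 0 = 0
  d = 117: φ(117) · μ(351/117) = 72 · -1 = -72
  d = 351: φ(351) · μ(351/351) = 216 · 1 = 216
Summing: (φ * μ)(351) = 0 + 0 + 6 + 0 + -18 + 0 + -72 + 216 = 132.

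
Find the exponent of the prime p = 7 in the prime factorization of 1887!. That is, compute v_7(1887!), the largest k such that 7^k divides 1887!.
v_7(1887!) = 312

Legendre's formula: v_p(n!) = Σ_{k ≥ 1} ⌊n / p^k⌋. For p = 7, n = 1887, the terms are:
  ⌊1887/7^1⌋ = ⌊1887/7⌋ = 269
  ⌊1887/7^2⌋ = ⌊1887/49⌋ = 38
  ⌊1887/7^3⌋ = ⌊1887/343⌋ = 5
(the next term ⌊1887/7^4⌋ = 0, terminating the sum). Summing: v_7(1887!) = 269 + 38 + 5 = 312.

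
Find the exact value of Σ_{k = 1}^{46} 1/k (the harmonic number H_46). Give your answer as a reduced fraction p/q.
H_46 = 5943339269060627227/1345655451257488800

Direct summation: H_46 = 1 + 1/2 + ... + 1/46. The least common denominator is lcm(1, ..., 46) = 9419588158802421600; over this denominator the numerator is 9419588158802421600 + 4709794079401210800 + 3139862719600807200 + 2354897039700605400 + 1883917631760484320 + 1569931359800403600 + 1345655451257488800 + 1177448519850302700 + 1046620906533602400 + 941958815880242160 + 856326196254765600 + 784965679900201800 + 724583704523263200 + 672827725628744400 + 627972543920161440 + 588724259925151350 + 554093421106024800 + 523310453266801200 + 495767797831706400 + 470979407940121080 + 448551817085829600 + 428163098127382800 + 409547311252279200 + 392482839950100900 + 376783526352096864 + 362291852261631600 + 348873635511200800 + 336413862814372200 + 324813384786290400 + 313986271960080720 + 303857682542013600 + 294362129962575675 + 285442065418255200 + 277046710553012400 + 269131090251497760 + 261655226633400600 + 254583463751416800 + 247883898915853200 + 241527901507754400 + 235489703970060540 + 229746052653717600 + 224275908542914800 + 219060189739591200 + 214081549063691400 + 209324181306720480 + 204773655626139600 = 41603374883424390589, so H_46 = 41603374883424390589/9419588158802421600; reducing by gcd(41603374883424390589, 9419588158802421600) = 7 gives 5943339269060627227/1345655451257488800 ≈ 4.41669. (The PNT-adjacent estimate ln(46) + γ ≈ 4.40586 matches within O(1/n).)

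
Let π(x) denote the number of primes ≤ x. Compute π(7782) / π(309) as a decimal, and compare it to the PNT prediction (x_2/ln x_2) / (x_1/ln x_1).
π(7782)/π(309) = 985/63 ≈ 15.6349;  PNT prediction ≈ 16.1159.

π(309) = 63 and π(7782) = 985, so π(7782)/π(309) ≈ 15.6349. The PNT-predicted ratio is (7782/ln(7782)) / (309/ln(309)) ≈ 16.1159. The two agree to within a few percent, as expected.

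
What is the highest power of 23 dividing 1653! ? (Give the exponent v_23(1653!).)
v_23(1653!) = 74

Legendre's formula: v_p(n!) = Σ_{k ≥ 1} ⌊n / p^k⌋. For p = 23, n = 1653, the terms are:
  ⌊1653/23^1⌋ = ⌊1653/23⌋ = 71
  ⌊1653/23^2⌋ = ⌊1653/529⌋ = 3
(the next term ⌊1653/23^3⌋ = 0, terminating the sum). Summing: v_23(1653!) = 71 + 3 = 74.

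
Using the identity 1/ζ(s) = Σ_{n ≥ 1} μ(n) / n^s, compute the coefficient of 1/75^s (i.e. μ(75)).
μ(75) = 0

Factor n = 75 = 3 · 5^2. μ(n) = 0 if any exponent ≥ 2 (not squarefree); otherwise μ(n) = (−1)^{ω(n)} where ω(n) is the number of distinct prime factors. Applying: μ(75) = 0.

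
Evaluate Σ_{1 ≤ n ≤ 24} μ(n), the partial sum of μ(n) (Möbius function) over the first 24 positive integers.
Σ_{n ≤ 24} μ(n) = -2

Compute μ(n) for each 1 ≤ n ≤ 24: μ(1) = 1, μ(2) = -1, μ(3) = -1, μ(4) = 0, μ(5) = -1, μ(6) = 1, μ(7) = -1, μ(8) = 0, μ(9) = 0, μ(10) = 1, μ(11) = -1, μ(12) = 0, μ(13) = -1, μ(14) = 1, μ(15) = 1, μ(16) = 0, μ(17) = -1, μ(18) = 0, μ(19) = -1, μ(20) = 0, μ(21) = 1, μ(22) = 1, μ(23) = -1, μ(24) = 0. Summing all 24 values: -2. (Mertens function M(x) = Σ_{n ≤ x} μ(n); on average M(x) should be small (PNT ⟺ M(x) = o(x)).)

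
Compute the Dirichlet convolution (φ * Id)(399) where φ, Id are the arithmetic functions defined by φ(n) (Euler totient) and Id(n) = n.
(φ * Id)(399) = 2405

Divisors of 399: [1, 3, 7, 19, 21, 57, 133, 399]. For each d | 399:
  d = 1: φ(1) · Id(399/1) = 1 · 399 = 399
  d = 3: φ(3) · Id(399/3) = 2 · 133 = 266
  d = 7: φ(7) · Id(399/7) = 6 · 57 = 342
  d = 19: φ(19) · Id(399/19) = 18 · 21 = 378
  d = 21: φ(21) · Id(399/21) = 12 · 19 = 228
  d = 57: φ(57) · Id(399/57) = 36 · 7 = 252
  d = 133: φ(133) · Id(399/133) = 108 · 3 = 324
  d = 399: φ(399) · Id(399/399) = 216 · 1 = 216
Summing: (φ * Id)(399) = 399 + 266 + 342 + 378 + 228 + 252 + 324 + 216 = 2405.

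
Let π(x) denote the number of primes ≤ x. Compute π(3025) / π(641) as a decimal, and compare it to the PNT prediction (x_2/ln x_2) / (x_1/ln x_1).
π(3025)/π(641) = 434/116 ≈ 3.7414;  PNT prediction ≈ 3.8056.

π(641) = 116 and π(3025) = 434, so π(3025)/π(641) ≈ 3.7414. The PNT-predicted ratio is (3025/ln(3025)) / (641/ln(641)) ≈ 3.8056. The two agree to within a few percent, as expected.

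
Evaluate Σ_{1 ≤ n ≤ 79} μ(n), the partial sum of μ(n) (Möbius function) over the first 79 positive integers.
Σ_{n ≤ 79} μ(n) = -4

Compute μ(n) for each 1 ≤ n ≤ 79: μ(1) = 1, μ(2) = -1, μ(3) = -1, μ(4) = 0, μ(5) = -1, μ(6) = 1, μ(7) = -1, μ(8) = 0, μ(9) = 0, μ(10) = 1, μ(11) = -1, μ(12) = 0, μ(13) = -1, μ(14) = 1, μ(15) = 1, μ(16) = 0, μ(17) = -1, μ(18) = 0, μ(19) = -1, μ(20) = 0, μ(21) = 1, μ(22) = 1, μ(23) = -1, μ(24) = 0, μ(25) = 0, μ(26) = 1, μ(27) = 0, μ(28) = 0, μ(29) = -1, μ(30) = -1, μ(31) = -1, μ(32) = 0, μ(33) = 1, μ(34) = 1, μ(35) = 1, μ(36) = 0, μ(37) = -1, μ(38) = 1, μ(39) = 1, μ(40) = 0, μ(41) = -1, μ(42) = -1, μ(43) = -1, μ(44) = 0, μ(45) = 0, μ(46) = 1, μ(47) = -1, μ(48) = 0, μ(49) = 0, μ(50) = 0, μ(51) = 1, μ(52) = 0, μ(53) = -1, μ(54) = 0, μ(55) = 1, μ(56) = 0, μ(57) = 1, μ(58) = 1, μ(59) = -1, μ(60) = 0, μ(61) = -1, μ(62) = 1, μ(63) = 0, μ(64) = 0, μ(65) = 1, μ(66) = -1, μ(67) = -1, μ(68) = 0, μ(69) = 1, μ(70) = -1, μ(71) = -1, μ(72) = 0, μ(73) = -1, μ(74) = 1, μ(75) = 0, μ(76) = 0, μ(77) = 1, μ(78) = -1, μ(79) = -1. Summing all 79 values: -4. (Mertens function M(x) = Σ_{n ≤ x} μ(n); on average M(x) should be small (PNT ⟺ M(x) = o(x)).)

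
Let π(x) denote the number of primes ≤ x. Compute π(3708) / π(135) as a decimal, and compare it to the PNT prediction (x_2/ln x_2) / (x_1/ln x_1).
π(3708)/π(135) = 517/32 ≈ 16.1562;  PNT prediction ≈ 16.3942.

π(135) = 32 and π(3708) = 517, so π(3708)/π(135) ≈ 16.1562. The PNT-predicted ratio is (3708/ln(3708)) / (135/ln(135)) ≈ 16.3942. The two agree to within a few percent, as expected.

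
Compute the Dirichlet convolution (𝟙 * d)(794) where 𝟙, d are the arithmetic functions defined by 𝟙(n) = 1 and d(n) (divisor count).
(𝟙 * d)(794) = 9

Divisors of 794: [1, 2, 397, 794]. For each d | 794:
  d = 1: 𝟙(1) · d(794/1) = 1 · 4 = 4
  d = 2: 𝟙(2) · d(794/2) = 1 · 2 = 2
  d = 397: 𝟙(397) · d(794/397) = 1 · 2 = 2
  d = 794: 𝟙(794) · d(794/794) = 1 · 1 = 1
Summing: (𝟙 * d)(794) = 4 + 2 + 2 + 1 = 9.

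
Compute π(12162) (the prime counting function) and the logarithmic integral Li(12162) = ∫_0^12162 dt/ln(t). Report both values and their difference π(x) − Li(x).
π(12162) = 1456;  Li(12162) ≈ 1478.33;  π(x) − Li(x) ≈ -22.33.

Direct count of primes ≤ 12162 gives π(12162) = 1456. Numerical evaluation of the logarithmic integral gives Li(12162) ≈ 1478.33. The difference π(x) − Li(x) ≈ -22.33 is typically negative for small/moderate x (Li(x) overestimates), though Littlewood's theorem shows this sign changes infinitely often.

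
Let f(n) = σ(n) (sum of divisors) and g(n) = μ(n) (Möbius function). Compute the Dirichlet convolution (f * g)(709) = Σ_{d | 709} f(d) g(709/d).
(σ * μ)(709) = 709

Divisors of 709: [1, 709]. For each d | 709:
  d = 1: σ(1) · μ(709/1) = 1 · -1 = -1
  d = 709: σ(709) · μ(709/709) = 710 · 1 = 710
Summing: (σ * μ)(709) = -1 + 710 = 709.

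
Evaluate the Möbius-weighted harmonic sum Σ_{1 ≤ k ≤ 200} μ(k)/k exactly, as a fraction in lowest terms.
Σ μ(k)/k = -2525956533029285906333379660693655000208391328320024740655748842764916179604407/82104442544036437402623148487682251333557860946353167843084552367036963538575798

Values of μ(k) for 1 ≤ k ≤ 200: μ(1) = 1, μ(2) = -1, μ(3) = -1, μ(5) = -1, μ(6) = 1, μ(7) = -1, μ(10) = 1, μ(11) = -1, μ(13) = -1, μ(14) = 1, μ(15) = 1, μ(17) = -1, μ(19) = -1, μ(21) = 1, μ(22) = 1, μ(23) = -1, μ(26) = 1, μ(29) = -1, μ(30) = -1, μ(31) = -1, μ(33) = 1, μ(34) = 1, μ(35) = 1, μ(37) = -1, μ(38) = 1, μ(39) = 1, μ(41) = -1, μ(42) = -1, μ(43) = -1, μ(46) = 1, μ(47) = -1, μ(51) = 1, μ(53) = -1, μ(55) = 1, μ(57) = 1, μ(58) = 1, μ(59) = -1, μ(61) = -1, μ(62) = 1, μ(65) = 1, μ(66) = -1, μ(67) = -1, μ(69) = 1, μ(70) = -1, μ(71) = -1, μ(73) = -1, μ(74) = 1, μ(77) = 1, μ(78) = -1, μ(79) = -1, μ(82) = 1, μ(83) = -1, μ(85) = 1, μ(86) = 1, μ(87) = 1, μ(89) = -1, μ(91) = 1, μ(93) = 1, μ(94) = 1, μ(95) = 1, μ(97) = -1, μ(101) = -1, μ(102) = -1, μ(103) = -1, μ(105) = -1, μ(106) = 1, μ(107) = -1, μ(109) = -1, μ(110) = -1, μ(111) = 1, μ(113) = -1, μ(114) = -1, μ(115) = 1, μ(118) = 1, μ(119) = 1, μ(122) = 1, μ(123) = 1, μ(127) = -1, μ(129) = 1, μ(130) = -1, μ(131) = -1, μ(133) = 1, μ(134) = 1, μ(137) = -1, μ(138) = -1, μ(139) = -1, μ(141) = 1, μ(142) = 1, μ(143) = 1, μ(145) = 1, μ(146) = 1, μ(149) = -1, μ(151) = -1, μ(154) = -1, μ(155) = 1, μ(157) = -1, μ(158) = 1, μ(159) = 1, μ(161) = 1, μ(163) = -1, μ(165) = -1, μ(166) = 1, μ(167) = -1, μ(170) = -1, μ(173) = -1, μ(174) = -1, μ(177) = 1, μ(178) = 1, μ(179) = -1, μ(181) = -1, μ(182) = -1, μ(183) = 1, μ(185) = 1, μ(186) = -1, μ(187) = 1, μ(190) = -1, μ(191) = -1, μ(193) = -1, μ(194) = 1, μ(195) = -1, μ(197) = -1, μ(199) = -1, with μ = 0 on non-squarefree integers. Summing μ(k)/k for k where μ(k) ≠ 0 gives -2525956533029285906333379660693655000208391328320024740655748842764916179604407/82104442544036437402623148487682251333557860946353167843084552367036963538575798 ≈ -0.0308. (PNT ⟺ this sum → 0 as n → ∞.)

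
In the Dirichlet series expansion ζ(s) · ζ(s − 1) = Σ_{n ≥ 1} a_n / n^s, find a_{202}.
σ(202) = 306

In the product (Σ m^0/m^s)(Σ k / k^s) = Σ (Σ_{d | n} d) / n^s, the coefficient of 1/n^s is σ(n) = Σ_{d | n} d. For n = 202, divisors are [1, 2, 101, 202]; summing: σ(202) = 306.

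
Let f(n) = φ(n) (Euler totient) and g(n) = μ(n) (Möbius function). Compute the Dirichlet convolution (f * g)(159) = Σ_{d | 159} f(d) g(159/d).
(φ * μ)(159) = 51

Divisors of 159: [1, 3, 53, 159]. For each d | 159:
  d = 1: φ(1) · μ(159/1) = 1 · 1 = 1
  d = 3: φ(3) · μ(159/3) = 2 · -1 = -2
  d = 53: φ(53) · μ(159/53) = 52 · -1 = -52
  d = 159: φ(159) · μ(159/159) = 104 · 1 = 104
Summing: (φ * μ)(159) = 1 + -2 + -52 + 104 = 51.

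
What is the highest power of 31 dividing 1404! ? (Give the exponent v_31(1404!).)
v_31(1404!) = 46

Legendre's formula: v_p(n!) = Σ_{k ≥ 1} ⌊n / p^k⌋. For p = 31, n = 1404, the terms are:
  ⌊1404/31^1⌋ = ⌊1404/31⌋ = 45
  ⌊1404/31^2⌋ = ⌊1404/961⌋ = 1
(the next term ⌊1404/31^3⌋ = 0, terminating the sum). Summing: v_31(1404!) = 45 + 1 = 46.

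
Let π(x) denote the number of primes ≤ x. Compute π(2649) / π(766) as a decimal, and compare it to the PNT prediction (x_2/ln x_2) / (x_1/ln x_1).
π(2649)/π(766) = 383/135 ≈ 2.8370;  PNT prediction ≈ 2.9138.

π(766) = 135 and π(2649) = 383, so π(2649)/π(766) ≈ 2.8370. The PNT-predicted ratio is (2649/ln(2649)) / (766/ln(766)) ≈ 2.9138. The two agree to within a few percent, as expected.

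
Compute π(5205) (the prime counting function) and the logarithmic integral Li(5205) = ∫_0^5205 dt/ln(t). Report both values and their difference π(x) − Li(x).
π(5205) = 692;  Li(5205) ≈ 708.29;  π(x) − Li(x) ≈ -16.29.

Direct count of primes ≤ 5205 gives π(5205) = 692. Numerical evaluation of the logarithmic integral gives Li(5205) ≈ 708.29. The difference π(x) − Li(x) ≈ -16.29 is typically negative for small/moderate x (Li(x) overestimates), though Littlewood's theorem shows this sign changes infinitely often.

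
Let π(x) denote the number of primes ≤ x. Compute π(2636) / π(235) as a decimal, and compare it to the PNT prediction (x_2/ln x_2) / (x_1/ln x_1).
π(2636)/π(235) = 382/51 ≈ 7.4902;  PNT prediction ≈ 7.7746.

π(235) = 51 and π(2636) = 382, so π(2636)/π(235) ≈ 7.4902. The PNT-predicted ratio is (2636/ln(2636)) / (235/ln(235)) ≈ 7.7746. The two agree to within a few percent, as expected.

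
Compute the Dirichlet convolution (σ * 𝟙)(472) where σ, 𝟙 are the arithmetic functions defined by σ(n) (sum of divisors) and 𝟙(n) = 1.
(σ * 𝟙)(472) = 1586

Divisors of 472: [1, 2, 4, 8, 59, 118, 236, 472]. For each d | 472:
  d = 1: σ(1) · 𝟙(472/1) = 1 · 1 = 1
  d = 2: σ(2) · 𝟙(472/2) = 3 · 1 = 3
  d = 4: σ(4) · 𝟙(472/4) = 7 · 1 = 7
  d = 8: σ(8) · 𝟙(472/8) = 15 · 1 = 15
  d = 59: σ(59) · 𝟙(472/59) = 60 · 1 = 60
  d = 118: σ(118) · 𝟙(472/118) = 180 · 1 = 180
  d = 236: σ(236) · 𝟙(472/236) = 420 · 1 = 420
  d = 472: σ(472) · 𝟙(472/472) = 900 · 1 = 900
Summing: (σ * 𝟙)(472) = 1 + 3 + 7 + 15 + 60 + 180 + 420 + 900 = 1586.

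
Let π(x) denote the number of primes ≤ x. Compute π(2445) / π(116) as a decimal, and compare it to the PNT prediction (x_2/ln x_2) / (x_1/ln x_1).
π(2445)/π(116) = 362/30 ≈ 12.0667;  PNT prediction ≈ 12.8424.

π(116) = 30 and π(2445) = 362, so π(2445)/π(116) ≈ 12.0667. The PNT-predicted ratio is (2445/ln(2445)) / (116/ln(116)) ≈ 12.8424. The two agree to within a few percent, as expected.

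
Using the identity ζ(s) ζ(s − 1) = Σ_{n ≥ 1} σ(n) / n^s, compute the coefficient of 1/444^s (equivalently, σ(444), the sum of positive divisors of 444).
σ(444) = 1064

In the product (Σ m^0/m^s)(Σ k / k^s) = Σ (Σ_{d | n} d) / n^s, the coefficient of 1/n^s is σ(n) = Σ_{d | n} d. For n = 444, divisors are [1, 2, 3, 4, 6, 12, 37, 74, 111, 148, 222, 444]; summing: σ(444) = 1064.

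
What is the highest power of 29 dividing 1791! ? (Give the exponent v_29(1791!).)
v_29(1791!) = 63

Legendre's formula: v_p(n!) = Σ_{k ≥ 1} ⌊n / p^k⌋. For p = 29, n = 1791, the terms are:
  ⌊1791/29^1⌋ = ⌊1791/29⌋ = 61
  ⌊1791/29^2⌋ = ⌊1791/841⌋ = 2
(the next term ⌊1791/29^3⌋ = 0, terminating the sum). Summing: v_29(1791!) = 61 + 2 = 63.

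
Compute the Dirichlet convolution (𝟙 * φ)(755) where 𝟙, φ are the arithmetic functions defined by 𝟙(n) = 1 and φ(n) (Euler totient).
(𝟙 * φ)(755) = 755

Divisors of 755: [1, 5, 151, 755]. For each d | 755:
  d = 1: 𝟙(1) · φ(755/1) = 1 · 600 = 600
  d = 5: 𝟙(5) · φ(755/5) = 1 · 150 = 150
  d = 151: 𝟙(151) · φ(755/151) = 1 · 4 = 4
  d = 755: 𝟙(755) · φ(755/755) = 1 · 1 = 1
Summing: (𝟙 * φ)(755) = 600 + 150 + 4 + 1 = 755.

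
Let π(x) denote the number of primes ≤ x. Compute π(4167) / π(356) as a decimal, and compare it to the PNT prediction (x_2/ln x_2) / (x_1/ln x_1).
π(4167)/π(356) = 573/71 ≈ 8.0704;  PNT prediction ≈ 8.2504.

π(356) = 71 and π(4167) = 573, so π(4167)/π(356) ≈ 8.0704. The PNT-predicted ratio is (4167/ln(4167)) / (356/ln(356)) ≈ 8.2504. The two agree to within a few percent, as expected.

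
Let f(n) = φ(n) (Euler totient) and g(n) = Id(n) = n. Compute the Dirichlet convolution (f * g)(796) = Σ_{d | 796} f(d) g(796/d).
(φ * Id)(796) = 3176

Divisors of 796: [1, 2, 4, 199, 398, 796]. For each d | 796:
  d = 1: φ(1) · Id(796/1) = 1 · 796 = 796
  d = 2: φ(2) · Id(796/2) = 1 · 398 = 398
  d = 4: φ(4) · Id(796/4) = 2 · 199 = 398
  d = 199: φ(199) · Id(796/199) = 198 · 4 = 792
  d = 398: φ(398) · Id(796/398) = 198 · 2 = 396
  d = 796: φ(796) · Id(796/796) = 396 · 1 = 396
Summing: (φ * Id)(796) = 796 + 398 + 398 + 792 + 396 + 396 = 3176.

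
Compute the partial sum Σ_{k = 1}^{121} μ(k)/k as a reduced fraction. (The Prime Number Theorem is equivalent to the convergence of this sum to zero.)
Σ μ(k)/k = -57036343158881297864991132838495688289960443/6322010928083521557629041258308732498654937398

Values of μ(k) for 1 ≤ k ≤ 121: μ(1) = 1, μ(2) = -1, μ(3) = -1, μ(5) = -1, μ(6) = 1, μ(7) = -1, μ(10) = 1, μ(11) = -1, μ(13) = -1, μ(14) = 1, μ(15) = 1, μ(17) = -1, μ(19) = -1, μ(21) = 1, μ(22) = 1, μ(23) = -1, μ(26) = 1, μ(29) = -1, μ(30) = -1, μ(31) = -1, μ(33) = 1, μ(34) = 1, μ(35) = 1, μ(37) = -1, μ(38) = 1, μ(39) = 1, μ(41) = -1, μ(42) = -1, μ(43) = -1, μ(46) = 1, μ(47) = -1, μ(51) = 1, μ(53) = -1, μ(55) = 1, μ(57) = 1, μ(58) = 1, μ(59) = -1, μ(61) = -1, μ(62) = 1, μ(65) = 1, μ(66) = -1, μ(67) = -1, μ(69) = 1, μ(70) = -1, μ(71) = -1, μ(73) = -1, μ(74) = 1, μ(77) = 1, μ(78) = -1, μ(79) = -1, μ(82) = 1, μ(83) = -1, μ(85) = 1, μ(86) = 1, μ(87) = 1, μ(89) = -1, μ(91) = 1, μ(93) = 1, μ(94) = 1, μ(95) = 1, μ(97) = -1, μ(101) = -1, μ(102) = -1, μ(103) = -1, μ(105) = -1, μ(106) = 1, μ(107) = -1, μ(109) = -1, μ(110) = -1, μ(111) = 1, μ(113) = -1, μ(114) = -1, μ(115) = 1, μ(118) = 1, μ(119) = 1, with μ = 0 on non-squarefree integers. Summing μ(k)/k for k where μ(k) ≠ 0 gives -57036343158881297864991132838495688289960443/6322010928083521557629041258308732498654937398 ≈ -0.0090. (PNT ⟺ this sum → 0 as n → ∞.)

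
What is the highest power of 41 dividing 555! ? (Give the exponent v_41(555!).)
v_41(555!) = 13

Legendre's formula: v_p(n!) = Σ_{k ≥ 1} ⌊n / p^k⌋. For p = 41, n = 555, the terms are:
  ⌊555/41^1⌋ = ⌊555/41⌋ = 13
(the next term ⌊555/41^2⌋ = 0, terminating the sum). Summing: v_41(555!) = 13 = 13.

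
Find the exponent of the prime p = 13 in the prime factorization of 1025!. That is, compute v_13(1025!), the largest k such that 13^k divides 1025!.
v_13(1025!) = 84

Legendre's formula: v_p(n!) = Σ_{k ≥ 1} ⌊n / p^k⌋. For p = 13, n = 1025, the terms are:
  ⌊1025/13^1⌋ = ⌊1025/13⌋ = 78
  ⌊1025/13^2⌋ = ⌊1025/169⌋ = 6
(the next term ⌊1025/13^3⌋ = 0, terminating the sum). Summing: v_13(1025!) = 78 + 6 = 84.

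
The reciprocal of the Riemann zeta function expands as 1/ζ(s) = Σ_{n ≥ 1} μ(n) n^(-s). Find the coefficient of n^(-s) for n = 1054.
μ(1054) = -1

Factor n = 1054 = 2 · 17 · 31. μ(n) = 0 if any exponent ≥ 2 (not squarefree); otherwise μ(n) = (−1)^{ω(n)} where ω(n) is the number of distinct prime factors. Applying: μ(1054) = -1.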